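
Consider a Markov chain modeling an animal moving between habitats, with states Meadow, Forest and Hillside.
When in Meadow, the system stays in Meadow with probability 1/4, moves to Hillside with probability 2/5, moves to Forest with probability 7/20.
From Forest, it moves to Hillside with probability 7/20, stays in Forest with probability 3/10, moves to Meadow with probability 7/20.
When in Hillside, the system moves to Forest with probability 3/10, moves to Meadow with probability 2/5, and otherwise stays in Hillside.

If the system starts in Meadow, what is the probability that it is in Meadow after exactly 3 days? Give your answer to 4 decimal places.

Propagate the distribution vector 3 days from Meadow.
After 0 days: (1.0000, 0.0000, 0.0000)
After 1 day: (0.2500, 0.3500, 0.4000)
After 2 days: (0.3450, 0.3125, 0.3425)
After 3 days: (0.3326, 0.3173, 0.3501)
P(in Meadow after 3 days) = 0.3326

0.3326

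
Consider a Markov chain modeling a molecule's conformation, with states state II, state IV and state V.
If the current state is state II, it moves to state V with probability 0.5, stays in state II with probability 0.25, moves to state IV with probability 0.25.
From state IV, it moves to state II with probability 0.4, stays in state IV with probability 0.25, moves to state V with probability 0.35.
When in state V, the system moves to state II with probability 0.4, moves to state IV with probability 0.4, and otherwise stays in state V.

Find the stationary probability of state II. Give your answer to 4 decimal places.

Let the stationary distribution be π with π = πP and π_1 + π_2 + π_3 = 1.
π_1 = 0.25·π_1 + 0.4·π_2 + 0.4·π_3
π_2 = 0.25·π_1 + 0.25·π_2 + 0.4·π_3
Solving with the normalization constraint gives π = (0.3478, 0.3025, 0.3497).
So the stationary probability of state II is 0.3478.

0.3478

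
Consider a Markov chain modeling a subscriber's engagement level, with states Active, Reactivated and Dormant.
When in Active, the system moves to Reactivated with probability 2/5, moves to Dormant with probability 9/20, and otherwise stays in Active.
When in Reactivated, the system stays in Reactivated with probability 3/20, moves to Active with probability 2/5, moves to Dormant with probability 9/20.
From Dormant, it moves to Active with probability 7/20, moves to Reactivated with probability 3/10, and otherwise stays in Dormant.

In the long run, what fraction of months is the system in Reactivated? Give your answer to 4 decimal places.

Let the stationary distribution be π with π = πP and π_1 + π_2 + π_3 = 1.
π_1 = 0.15·π_1 + 0.4·π_2 + 0.35·π_3
π_2 = 0.4·π_1 + 0.15·π_2 + 0.3·π_3
Solving with the normalization constraint gives π = (0.3036, 0.2873, 0.4091).
So the stationary probability of Reactivated is 0.2873.

0.2873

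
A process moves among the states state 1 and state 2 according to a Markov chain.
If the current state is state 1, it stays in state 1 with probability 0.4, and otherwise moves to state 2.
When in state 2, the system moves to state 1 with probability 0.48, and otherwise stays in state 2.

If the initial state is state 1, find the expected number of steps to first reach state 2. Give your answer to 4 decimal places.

Let t(s) be the expected number of steps to first reach state 2 from state s, with t(state 2) = 0. Conditioning on the first step:
t(state 1) = 1 + 0.4·t(state 1)
Solving: t(state 1) = 1.6667.
Expected steps from state 1 to state 2: 1.6667.

1.6667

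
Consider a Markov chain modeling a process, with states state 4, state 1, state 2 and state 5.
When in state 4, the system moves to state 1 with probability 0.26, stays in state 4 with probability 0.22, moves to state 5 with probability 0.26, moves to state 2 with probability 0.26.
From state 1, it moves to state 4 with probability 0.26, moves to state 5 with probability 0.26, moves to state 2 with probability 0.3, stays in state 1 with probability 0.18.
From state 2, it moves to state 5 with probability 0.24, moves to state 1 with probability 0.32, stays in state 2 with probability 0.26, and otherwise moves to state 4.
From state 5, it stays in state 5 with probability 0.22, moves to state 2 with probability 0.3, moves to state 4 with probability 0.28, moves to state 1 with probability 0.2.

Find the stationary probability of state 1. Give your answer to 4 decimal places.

0.2427

Let the stationary distribution be π with π = πP and π_1 + π_2 + π_3 + π_4 = 1.
π_1 = 0.22·π_1 + 0.26·π_2 + 0.18·π_3 + 0.28·π_4
π_2 = 0.26·π_1 + 0.18·π_2 + 0.32·π_3 + 0.2·π_4
π_3 = 0.26·π_1 + 0.3·π_2 + 0.26·π_3 + 0.3·π_4
Solving with the normalization constraint gives π = (0.2332, 0.2427, 0.2795, 0.2446).
So the stationary probability of state 1 is 0.2427.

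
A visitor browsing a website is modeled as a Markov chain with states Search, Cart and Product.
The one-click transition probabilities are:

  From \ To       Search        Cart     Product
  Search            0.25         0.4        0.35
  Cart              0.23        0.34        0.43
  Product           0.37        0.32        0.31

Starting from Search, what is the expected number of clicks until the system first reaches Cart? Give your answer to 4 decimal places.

Let t(s) be the expected number of clicks to first reach Cart from state s, with t(Cart) = 0. Conditioning on the first click:
t(Search) = 1 + 0.25·t(Search) + 0.35·t(Product)
t(Product) = 1 + 0.37·t(Search) + 0.31·t(Product)
Solving: t(Search) = 2.6804, t(Product) = 2.8866.
Expected clicks from Search to Cart: 2.6804.

2.6804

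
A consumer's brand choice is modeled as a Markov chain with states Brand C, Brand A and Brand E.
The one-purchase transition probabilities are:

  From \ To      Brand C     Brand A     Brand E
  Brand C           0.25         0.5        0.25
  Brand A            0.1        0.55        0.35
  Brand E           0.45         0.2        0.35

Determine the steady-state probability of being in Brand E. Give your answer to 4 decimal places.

0.3249

Let the stationary distribution be π with π = πP and π_1 + π_2 + π_3 = 1.
π_1 = 0.25·π_1 + 0.1·π_2 + 0.45·π_3
π_2 = 0.5·π_1 + 0.55·π_2 + 0.2·π_3
Solving with the normalization constraint gives π = (0.2514, 0.4237, 0.3249).
So the stationary probability of Brand E is 0.3249.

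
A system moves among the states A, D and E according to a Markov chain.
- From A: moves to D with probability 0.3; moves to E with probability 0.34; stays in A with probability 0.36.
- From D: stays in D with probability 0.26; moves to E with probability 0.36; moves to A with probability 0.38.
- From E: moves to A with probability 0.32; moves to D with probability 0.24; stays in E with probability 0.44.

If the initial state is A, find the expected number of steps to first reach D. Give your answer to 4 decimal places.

Let t(s) be the expected number of steps to first reach D from state s, with t(D) = 0. Conditioning on the first step:
t(A) = 1 + 0.36·t(A) + 0.34·t(E)
t(E) = 1 + 0.32·t(A) + 0.44·t(E)
Solving: t(A) = 3.6058, t(E) = 3.8462.
Expected steps from A to D: 3.6058.

3.6058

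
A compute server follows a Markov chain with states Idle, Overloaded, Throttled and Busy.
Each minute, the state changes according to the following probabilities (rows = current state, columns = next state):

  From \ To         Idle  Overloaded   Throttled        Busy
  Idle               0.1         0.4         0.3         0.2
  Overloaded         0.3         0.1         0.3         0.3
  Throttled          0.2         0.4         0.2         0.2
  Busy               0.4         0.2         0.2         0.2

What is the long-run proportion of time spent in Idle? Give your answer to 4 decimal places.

Let the stationary distribution be π with π = πP and π_1 + π_2 + π_3 + π_4 = 1.
π_1 = 0.1·π_1 + 0.3·π_2 + 0.2·π_3 + 0.4·π_4
π_2 = 0.4·π_1 + 0.1·π_2 + 0.4·π_3 + 0.2·π_4
π_3 = 0.3·π_1 + 0.3·π_2 + 0.2·π_3 + 0.2·π_4
Solving with the normalization constraint gives π = (0.2479, 0.2727, 0.2521, 0.2273).
So the stationary probability of Idle is 0.2479.

0.2479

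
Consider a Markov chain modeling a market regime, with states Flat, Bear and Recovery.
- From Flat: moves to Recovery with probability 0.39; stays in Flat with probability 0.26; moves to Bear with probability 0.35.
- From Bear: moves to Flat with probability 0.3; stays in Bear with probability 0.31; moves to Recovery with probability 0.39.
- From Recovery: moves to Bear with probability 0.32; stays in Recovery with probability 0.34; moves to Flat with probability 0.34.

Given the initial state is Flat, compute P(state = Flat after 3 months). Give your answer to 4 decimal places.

Propagate the distribution vector 3 months from Flat.
After 0 months: (1.0000, 0.0000, 0.0000)
After 1 month: (0.2600, 0.3500, 0.3900)
After 2 months: (0.3052, 0.3243, 0.3705)
After 3 months: (0.3026, 0.3259, 0.3715)
P(in Flat after 3 months) = 0.3026

0.3026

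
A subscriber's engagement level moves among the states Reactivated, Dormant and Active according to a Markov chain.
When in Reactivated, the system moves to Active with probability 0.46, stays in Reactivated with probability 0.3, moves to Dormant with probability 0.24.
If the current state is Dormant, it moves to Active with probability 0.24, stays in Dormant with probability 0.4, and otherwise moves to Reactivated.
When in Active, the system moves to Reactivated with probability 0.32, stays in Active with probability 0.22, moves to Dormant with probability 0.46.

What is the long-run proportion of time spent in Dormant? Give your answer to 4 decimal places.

Let the stationary distribution be π with π = πP and π_1 + π_2 + π_3 = 1.
π_1 = 0.3·π_1 + 0.36·π_2 + 0.32·π_3
π_2 = 0.24·π_1 + 0.4·π_2 + 0.46·π_3
Solving with the normalization constraint gives π = (0.3281, 0.3659, 0.3061).
So the stationary probability of Dormant is 0.3659.

0.3659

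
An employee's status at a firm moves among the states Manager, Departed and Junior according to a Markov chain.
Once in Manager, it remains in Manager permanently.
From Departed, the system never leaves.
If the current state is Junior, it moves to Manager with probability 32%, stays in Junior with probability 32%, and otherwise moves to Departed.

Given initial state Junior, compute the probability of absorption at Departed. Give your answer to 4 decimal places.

0.5294

Let h(s) be the probability of absorption at Departed starting from transient state s. Then h(Departed) = 1 and h(Manager) = 0. By first-step analysis:
h(Junior) = 0.32·0 + 0.36·1 + 0.32·h(Junior)
Solving: h(Junior) = 0.5294.
Starting from Junior, the probability is 0.5294.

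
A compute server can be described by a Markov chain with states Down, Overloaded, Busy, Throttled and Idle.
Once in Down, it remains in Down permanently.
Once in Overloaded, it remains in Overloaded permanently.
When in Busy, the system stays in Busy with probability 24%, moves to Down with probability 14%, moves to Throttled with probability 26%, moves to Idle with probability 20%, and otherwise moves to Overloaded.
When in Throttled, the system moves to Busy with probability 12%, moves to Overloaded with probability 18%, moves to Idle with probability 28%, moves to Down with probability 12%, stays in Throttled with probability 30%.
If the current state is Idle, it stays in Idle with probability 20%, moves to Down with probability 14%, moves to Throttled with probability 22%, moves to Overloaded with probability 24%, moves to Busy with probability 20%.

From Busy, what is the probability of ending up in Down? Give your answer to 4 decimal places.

0.4242

Let h(s) be the probability of absorption at Down starting from transient state s. Then h(Down) = 1 and h(Overloaded) = 0. By first-step analysis:
h(Busy) = 0.14·1 + 0.16·0 + 0.24·h(Busy) + 0.26·h(Throttled) + 0.2·h(Idle)
h(Throttled) = 0.12·1 + 0.18·0 + 0.12·h(Busy) + 0.3·h(Throttled) + 0.28·h(Idle)
h(Idle) = 0.14·1 + 0.24·0 + 0.2·h(Busy) + 0.22·h(Throttled) + 0.2·h(Idle)
Solving: h(Busy) = 0.4242, h(Throttled) = 0.4006, h(Idle) = 0.3912.
Starting from Busy, the probability is 0.4242.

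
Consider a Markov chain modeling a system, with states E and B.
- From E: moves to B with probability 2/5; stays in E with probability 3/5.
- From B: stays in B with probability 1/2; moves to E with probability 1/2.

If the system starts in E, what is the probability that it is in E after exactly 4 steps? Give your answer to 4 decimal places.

0.5556

Propagate the distribution vector 4 steps from E.
After 0 steps: (1.0000, 0.0000)
After 1 step: (0.6000, 0.4000)
After 2 steps: (0.5600, 0.4400)
After 3 steps: (0.5560, 0.4440)
After 4 steps: (0.5556, 0.4444)
P(in E after 4 steps) = 0.5556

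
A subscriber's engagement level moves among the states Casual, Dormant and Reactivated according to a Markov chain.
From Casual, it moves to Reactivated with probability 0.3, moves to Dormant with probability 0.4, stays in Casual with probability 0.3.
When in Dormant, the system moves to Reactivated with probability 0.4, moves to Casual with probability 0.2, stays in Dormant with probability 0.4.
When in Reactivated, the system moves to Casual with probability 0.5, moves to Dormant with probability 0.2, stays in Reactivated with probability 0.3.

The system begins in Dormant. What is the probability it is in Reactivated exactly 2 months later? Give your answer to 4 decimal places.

Sum over the intermediate state after 1 month:
P = P(Dormant→Casual)·P(Casual→Reactivated) + P(Dormant→Dormant)·P(Dormant→Reactivated) + P(Dormant→Reactivated)·P(Reactivated→Reactivated)
  = 0.2×0.3 + 0.4×0.4 + 0.4×0.3
  = 0.0600 + 0.1600 + 0.1200 = 0.3400

0.3400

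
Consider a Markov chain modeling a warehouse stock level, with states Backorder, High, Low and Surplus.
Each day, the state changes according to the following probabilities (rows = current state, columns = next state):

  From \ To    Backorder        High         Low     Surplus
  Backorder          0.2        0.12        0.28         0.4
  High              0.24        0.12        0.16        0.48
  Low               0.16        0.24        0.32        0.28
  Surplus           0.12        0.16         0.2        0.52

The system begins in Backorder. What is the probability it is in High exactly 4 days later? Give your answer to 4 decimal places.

0.1657

Propagate the distribution vector 4 days from Backorder.
After 0 days: (1.0000, 0.0000, 0.0000, 0.0000)
After 1 day: (0.2000, 0.1200, 0.2800, 0.4000)
After 2 days: (0.1616, 0.1696, 0.2448, 0.4240)
After 3 days: (0.1631, 0.1663, 0.2355, 0.4351)
After 4 days: (0.1624, 0.1657, 0.2347, 0.4373)
P(in High after 4 days) = 0.1657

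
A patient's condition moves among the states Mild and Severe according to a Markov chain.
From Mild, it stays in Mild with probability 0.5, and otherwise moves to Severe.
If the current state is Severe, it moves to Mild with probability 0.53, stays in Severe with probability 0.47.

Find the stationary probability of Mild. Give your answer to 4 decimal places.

0.5146

Let the stationary distribution be π with π = πP and π_1 + π_2 = 1.
π_1 = 0.5·π_1 + 0.53·π_2
Solving with the normalization constraint gives π = (0.5146, 0.4854).
So the stationary probability of Mild is 0.5146.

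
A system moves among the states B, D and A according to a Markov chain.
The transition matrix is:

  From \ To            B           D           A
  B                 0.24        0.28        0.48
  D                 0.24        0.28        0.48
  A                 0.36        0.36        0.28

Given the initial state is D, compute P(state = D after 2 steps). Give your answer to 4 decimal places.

0.3184

Sum over the intermediate state after 1 step:
P = P(D→B)·P(B→D) + P(D→D)·P(D→D) + P(D→A)·P(A→D)
  = 0.24×0.28 + 0.28×0.28 + 0.48×0.36
  = 0.0672 + 0.0784 + 0.1728 = 0.3184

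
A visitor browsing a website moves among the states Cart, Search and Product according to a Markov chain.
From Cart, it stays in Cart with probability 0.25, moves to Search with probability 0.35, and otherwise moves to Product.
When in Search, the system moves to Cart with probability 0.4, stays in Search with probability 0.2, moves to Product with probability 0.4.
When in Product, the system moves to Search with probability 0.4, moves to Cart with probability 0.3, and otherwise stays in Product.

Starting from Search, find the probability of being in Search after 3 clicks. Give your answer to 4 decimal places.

Propagate the distribution vector 3 clicks from Search.
After 0 clicks: (0.0000, 1.0000, 0.0000)
After 1 click: (0.4000, 0.2000, 0.4000)
After 2 clicks: (0.3000, 0.3400, 0.3600)
After 3 clicks: (0.3190, 0.3170, 0.3640)
P(in Search after 3 clicks) = 0.3170

0.3170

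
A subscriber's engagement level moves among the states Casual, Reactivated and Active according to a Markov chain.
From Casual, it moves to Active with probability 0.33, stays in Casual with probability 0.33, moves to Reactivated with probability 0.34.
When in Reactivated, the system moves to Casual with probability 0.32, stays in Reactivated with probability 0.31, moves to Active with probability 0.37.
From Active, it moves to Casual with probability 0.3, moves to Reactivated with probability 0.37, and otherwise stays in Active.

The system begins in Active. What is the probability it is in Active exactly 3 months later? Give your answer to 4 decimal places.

0.3436

Propagate the distribution vector 3 months from Active.
After 0 months: (0.0000, 0.0000, 1.0000)
After 1 month: (0.3000, 0.3700, 0.3300)
After 2 months: (0.3164, 0.3388, 0.3448)
After 3 months: (0.3163, 0.3402, 0.3436)
P(in Active after 3 months) = 0.3436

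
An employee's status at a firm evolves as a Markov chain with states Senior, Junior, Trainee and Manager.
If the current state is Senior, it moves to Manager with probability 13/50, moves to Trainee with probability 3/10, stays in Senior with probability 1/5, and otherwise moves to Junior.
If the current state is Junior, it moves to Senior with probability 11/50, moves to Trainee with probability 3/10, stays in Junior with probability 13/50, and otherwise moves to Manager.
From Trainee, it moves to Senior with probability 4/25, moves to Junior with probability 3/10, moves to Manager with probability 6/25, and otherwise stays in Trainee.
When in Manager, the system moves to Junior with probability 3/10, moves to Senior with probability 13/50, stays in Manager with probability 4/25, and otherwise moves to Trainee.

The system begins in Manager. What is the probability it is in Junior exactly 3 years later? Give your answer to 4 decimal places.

Propagate the distribution vector 3 years from Manager.
After 0 years: (0.0000, 0.0000, 0.0000, 1.0000)
After 1 year: (0.2600, 0.3000, 0.2800, 0.1600)
After 2 years: (0.2044, 0.2724, 0.2968, 0.2264)
After 3 years: (0.2072, 0.2768, 0.2955, 0.2205)
P(in Junior after 3 years) = 0.2768

0.2768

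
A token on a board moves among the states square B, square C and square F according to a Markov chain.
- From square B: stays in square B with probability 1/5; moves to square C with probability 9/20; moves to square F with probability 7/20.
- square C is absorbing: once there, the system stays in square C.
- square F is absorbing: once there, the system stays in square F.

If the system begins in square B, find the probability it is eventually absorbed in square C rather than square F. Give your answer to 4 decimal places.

Let h(s) be the probability of absorption at square C starting from transient state s. Then h(square C) = 1 and h(square F) = 0. By first-step analysis:
h(square B) = 0.2·h(square B) + 0.45·1 + 0.35·0
Solving: h(square B) = 0.5625.
Starting from square B, the probability is 0.5625.

0.5625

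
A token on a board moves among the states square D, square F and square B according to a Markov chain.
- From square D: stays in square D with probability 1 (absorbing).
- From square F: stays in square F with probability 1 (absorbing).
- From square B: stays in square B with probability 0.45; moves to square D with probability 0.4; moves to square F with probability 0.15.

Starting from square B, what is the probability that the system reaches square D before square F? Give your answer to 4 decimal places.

0.7273

Let h(s) be the probability of absorption at square D starting from transient state s. Then h(square D) = 1 and h(square F) = 0. By first-step analysis:
h(square B) = 0.4·1 + 0.15·0 + 0.45·h(square B)
Solving: h(square B) = 0.7273.
Starting from square B, the probability is 0.7273.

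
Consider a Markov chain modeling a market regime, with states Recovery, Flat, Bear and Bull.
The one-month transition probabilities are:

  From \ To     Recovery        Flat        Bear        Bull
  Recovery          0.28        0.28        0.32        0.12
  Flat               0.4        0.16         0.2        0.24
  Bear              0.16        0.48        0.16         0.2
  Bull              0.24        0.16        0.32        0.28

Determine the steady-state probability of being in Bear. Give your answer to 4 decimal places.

Let the stationary distribution be π with π = πP and π_1 + π_2 + π_3 + π_4 = 1.
π_1 = 0.28·π_1 + 0.4·π_2 + 0.16·π_3 + 0.24·π_4
π_2 = 0.28·π_1 + 0.16·π_2 + 0.48·π_3 + 0.16·π_4
π_3 = 0.32·π_1 + 0.2·π_2 + 0.16·π_3 + 0.32·π_4
Solving with the normalization constraint gives π = (0.2747, 0.2722, 0.2477, 0.2053).
So the stationary probability of Bear is 0.2477.

0.2477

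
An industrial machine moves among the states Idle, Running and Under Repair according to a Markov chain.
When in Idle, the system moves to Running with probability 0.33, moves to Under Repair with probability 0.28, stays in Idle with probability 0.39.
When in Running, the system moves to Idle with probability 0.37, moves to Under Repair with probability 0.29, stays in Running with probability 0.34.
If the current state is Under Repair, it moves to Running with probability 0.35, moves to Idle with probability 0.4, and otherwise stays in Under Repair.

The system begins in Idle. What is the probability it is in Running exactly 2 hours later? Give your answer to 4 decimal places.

0.3389

Sum over the intermediate state after 1 hour:
P = P(Idle→Idle)·P(Idle→Running) + P(Idle→Running)·P(Running→Running) + P(Idle→Under Repair)·P(Under Repair→Running)
  = 0.39×0.33 + 0.33×0.34 + 0.28×0.35
  = 0.1287 + 0.1122 + 0.0980 = 0.3389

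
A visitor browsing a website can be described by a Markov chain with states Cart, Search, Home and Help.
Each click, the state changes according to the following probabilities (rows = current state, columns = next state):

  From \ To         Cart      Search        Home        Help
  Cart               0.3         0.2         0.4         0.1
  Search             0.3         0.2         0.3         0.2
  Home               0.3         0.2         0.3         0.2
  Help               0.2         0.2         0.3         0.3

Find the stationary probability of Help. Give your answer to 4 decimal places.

Let the stationary distribution be π with π = πP and π_1 + π_2 + π_3 + π_4 = 1.
π_1 = 0.3·π_1 + 0.3·π_2 + 0.3·π_3 + 0.2·π_4
π_2 = 0.2·π_1 + 0.2·π_2 + 0.2·π_3 + 0.2·π_4
π_3 = 0.4·π_1 + 0.3·π_2 + 0.3·π_3 + 0.3·π_4
Solving with the normalization constraint gives π = (0.2809, 0.2000, 0.3281, 0.1910).
So the stationary probability of Help is 0.1910.

0.1910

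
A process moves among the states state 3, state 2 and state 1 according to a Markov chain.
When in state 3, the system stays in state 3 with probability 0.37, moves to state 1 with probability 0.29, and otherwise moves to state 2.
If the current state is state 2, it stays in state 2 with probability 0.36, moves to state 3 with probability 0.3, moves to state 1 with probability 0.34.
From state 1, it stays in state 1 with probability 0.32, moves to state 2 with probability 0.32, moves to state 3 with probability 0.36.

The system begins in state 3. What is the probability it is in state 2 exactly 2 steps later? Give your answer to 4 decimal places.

0.3410

Sum over the intermediate state after 1 step:
P = P(state 3→state 3)·P(state 3→state 2) + P(state 3→state 2)·P(state 2→state 2) + P(state 3→state 1)·P(state 1→state 2)
  = 0.37×0.34 + 0.34×0.36 + 0.29×0.32
  = 0.1258 + 0.1224 + 0.0928 = 0.3410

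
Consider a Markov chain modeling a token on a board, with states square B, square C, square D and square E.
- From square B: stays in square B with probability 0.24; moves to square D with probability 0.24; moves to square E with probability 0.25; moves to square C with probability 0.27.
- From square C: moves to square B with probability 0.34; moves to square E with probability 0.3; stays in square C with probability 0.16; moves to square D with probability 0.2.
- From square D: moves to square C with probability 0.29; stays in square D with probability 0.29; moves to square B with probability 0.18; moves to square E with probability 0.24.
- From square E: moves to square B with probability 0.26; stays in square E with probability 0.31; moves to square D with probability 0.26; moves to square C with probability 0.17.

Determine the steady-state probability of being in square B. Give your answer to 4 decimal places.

0.2529

Let the stationary distribution be π with π = πP and π_1 + π_2 + π_3 + π_4 = 1.
π_1 = 0.24·π_1 + 0.34·π_2 + 0.18·π_3 + 0.26·π_4
π_2 = 0.27·π_1 + 0.16·π_2 + 0.29·π_3 + 0.17·π_4
π_3 = 0.24·π_1 + 0.2·π_2 + 0.29·π_3 + 0.26·π_4
Solving with the normalization constraint gives π = (0.2529, 0.2229, 0.2490, 0.2752).
So the stationary probability of square B is 0.2529.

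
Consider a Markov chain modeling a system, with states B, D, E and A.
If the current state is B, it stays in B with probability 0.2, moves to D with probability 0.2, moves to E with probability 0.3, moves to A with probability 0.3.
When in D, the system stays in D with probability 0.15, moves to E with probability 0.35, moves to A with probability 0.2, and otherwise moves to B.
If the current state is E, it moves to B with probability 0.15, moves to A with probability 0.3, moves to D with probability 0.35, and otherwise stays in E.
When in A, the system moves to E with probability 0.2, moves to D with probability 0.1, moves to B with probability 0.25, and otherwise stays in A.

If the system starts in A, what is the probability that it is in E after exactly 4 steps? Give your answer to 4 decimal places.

0.2511

Propagate the distribution vector 4 steps from A.
After 0 steps: (0.0000, 0.0000, 0.0000, 1.0000)
After 1 step: (0.2500, 0.1000, 0.2000, 0.4500)
After 2 steps: (0.2225, 0.1800, 0.2400, 0.3575)
After 3 steps: (0.2239, 0.1913, 0.2493, 0.3356)
After 4 steps: (0.2234, 0.1943, 0.2511, 0.3312)
P(in E after 4 steps) = 0.2511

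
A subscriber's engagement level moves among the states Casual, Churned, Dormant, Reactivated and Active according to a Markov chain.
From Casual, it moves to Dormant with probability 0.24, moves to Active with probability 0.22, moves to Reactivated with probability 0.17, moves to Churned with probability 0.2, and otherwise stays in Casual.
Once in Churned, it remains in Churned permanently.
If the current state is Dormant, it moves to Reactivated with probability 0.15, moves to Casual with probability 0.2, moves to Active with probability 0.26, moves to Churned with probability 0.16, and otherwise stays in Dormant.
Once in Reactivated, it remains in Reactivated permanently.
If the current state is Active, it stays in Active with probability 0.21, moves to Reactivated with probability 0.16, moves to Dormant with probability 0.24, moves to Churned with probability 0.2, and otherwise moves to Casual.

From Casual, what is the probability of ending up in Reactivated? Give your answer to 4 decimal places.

0.4611

Let h(s) be the probability of absorption at Reactivated starting from transient state s. Then h(Reactivated) = 1 and h(Churned) = 0. By first-step analysis:
h(Casual) = 0.17·h(Casual) + 0.2·0 + 0.24·h(Dormant) + 0.17·1 + 0.22·h(Active)
h(Dormant) = 0.2·h(Casual) + 0.16·0 + 0.23·h(Dormant) + 0.15·1 + 0.26·h(Active)
h(Active) = 0.19·h(Casual) + 0.2·0 + 0.24·h(Dormant) + 0.16·1 + 0.21·h(Active)
Solving: h(Casual) = 0.4611, h(Dormant) = 0.4684, h(Active) = 0.4557.
Starting from Casual, the probability is 0.4611.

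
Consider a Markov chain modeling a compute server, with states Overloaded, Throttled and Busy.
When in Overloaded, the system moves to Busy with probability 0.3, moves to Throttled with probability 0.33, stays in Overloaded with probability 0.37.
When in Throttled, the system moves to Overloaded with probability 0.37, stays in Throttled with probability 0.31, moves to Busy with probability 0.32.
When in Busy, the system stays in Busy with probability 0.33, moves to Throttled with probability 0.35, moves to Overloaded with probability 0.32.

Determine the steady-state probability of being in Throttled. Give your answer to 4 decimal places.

Let the stationary distribution be π with π = πP and π_1 + π_2 + π_3 = 1.
π_1 = 0.37·π_1 + 0.37·π_2 + 0.32·π_3
π_2 = 0.33·π_1 + 0.31·π_2 + 0.35·π_3
Solving with the normalization constraint gives π = (0.3542, 0.3297, 0.3161).
So the stationary probability of Throttled is 0.3297.

0.3297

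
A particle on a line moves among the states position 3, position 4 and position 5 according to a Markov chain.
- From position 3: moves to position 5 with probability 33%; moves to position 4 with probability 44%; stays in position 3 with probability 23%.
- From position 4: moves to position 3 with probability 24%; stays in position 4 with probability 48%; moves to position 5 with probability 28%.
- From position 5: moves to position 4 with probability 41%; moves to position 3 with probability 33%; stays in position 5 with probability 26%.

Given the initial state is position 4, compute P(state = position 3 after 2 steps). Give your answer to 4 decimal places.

0.2628

Sum over the intermediate state after 1 step:
P = P(position 4→position 3)·P(position 3→position 3) + P(position 4→position 4)·P(position 4→position 3) + P(position 4→position 5)·P(position 5→position 3)
  = 0.24×0.23 + 0.48×0.24 + 0.28×0.33
  = 0.0552 + 0.1152 + 0.0924 = 0.2628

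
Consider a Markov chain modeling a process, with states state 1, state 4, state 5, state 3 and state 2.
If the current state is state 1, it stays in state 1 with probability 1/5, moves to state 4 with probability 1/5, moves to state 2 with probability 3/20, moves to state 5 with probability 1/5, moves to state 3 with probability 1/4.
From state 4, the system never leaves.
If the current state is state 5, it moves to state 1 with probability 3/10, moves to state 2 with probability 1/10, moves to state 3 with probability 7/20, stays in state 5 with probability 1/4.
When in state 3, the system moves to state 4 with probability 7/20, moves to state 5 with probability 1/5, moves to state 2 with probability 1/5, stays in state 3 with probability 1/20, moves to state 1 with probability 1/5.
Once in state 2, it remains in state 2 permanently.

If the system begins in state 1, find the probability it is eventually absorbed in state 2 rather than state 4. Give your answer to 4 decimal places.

0.4401

Let h(s) be the probability of absorption at state 2 starting from transient state s. Then h(state 2) = 1 and h(state 4) = 0. By first-step analysis:
h(state 1) = 0.2·h(state 1) + 0.2·0 + 0.2·h(state 5) + 0.25·h(state 3) + 0.15·1
h(state 5) = 0.3·h(state 1) + 0.25·h(state 5) + 0.35·h(state 3) + 0.1·1
h(state 3) = 0.2·h(state 1) + 0.35·0 + 0.2·h(state 5) + 0.05·h(state 3) + 0.2·1
Solving: h(state 1) = 0.4401, h(state 5) = 0.5000, h(state 3) = 0.4085.
Starting from state 1, the probability is 0.4401.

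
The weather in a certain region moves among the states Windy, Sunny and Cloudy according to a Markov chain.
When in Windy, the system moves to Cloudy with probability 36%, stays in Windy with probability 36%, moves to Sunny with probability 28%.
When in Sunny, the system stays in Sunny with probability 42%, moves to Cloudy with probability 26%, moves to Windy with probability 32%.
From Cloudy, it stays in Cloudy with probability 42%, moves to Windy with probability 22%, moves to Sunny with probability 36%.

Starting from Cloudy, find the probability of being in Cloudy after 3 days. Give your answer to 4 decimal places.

Propagate the distribution vector 3 days from Cloudy.
After 0 days: (0.0000, 0.0000, 1.0000)
After 1 day: (0.2200, 0.3600, 0.4200)
After 2 days: (0.2868, 0.3640, 0.3492)
After 3 days: (0.2966, 0.3589, 0.3446)
P(in Cloudy after 3 days) = 0.3446

0.3446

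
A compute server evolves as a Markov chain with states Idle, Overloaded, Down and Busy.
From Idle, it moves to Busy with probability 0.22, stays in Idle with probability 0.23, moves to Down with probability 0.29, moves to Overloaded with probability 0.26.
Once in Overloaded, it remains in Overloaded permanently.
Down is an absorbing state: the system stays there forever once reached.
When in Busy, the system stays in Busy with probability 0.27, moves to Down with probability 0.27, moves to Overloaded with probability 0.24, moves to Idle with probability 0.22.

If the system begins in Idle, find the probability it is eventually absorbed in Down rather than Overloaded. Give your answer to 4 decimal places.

0.5277

Let h(s) be the probability of absorption at Down starting from transient state s. Then h(Down) = 1 and h(Overloaded) = 0. By first-step analysis:
h(Idle) = 0.23·h(Idle) + 0.26·0 + 0.29·1 + 0.22·h(Busy)
h(Busy) = 0.22·h(Idle) + 0.24·0 + 0.27·1 + 0.27·h(Busy)
Solving: h(Idle) = 0.5277, h(Busy) = 0.5289.
Starting from Idle, the probability is 0.5277.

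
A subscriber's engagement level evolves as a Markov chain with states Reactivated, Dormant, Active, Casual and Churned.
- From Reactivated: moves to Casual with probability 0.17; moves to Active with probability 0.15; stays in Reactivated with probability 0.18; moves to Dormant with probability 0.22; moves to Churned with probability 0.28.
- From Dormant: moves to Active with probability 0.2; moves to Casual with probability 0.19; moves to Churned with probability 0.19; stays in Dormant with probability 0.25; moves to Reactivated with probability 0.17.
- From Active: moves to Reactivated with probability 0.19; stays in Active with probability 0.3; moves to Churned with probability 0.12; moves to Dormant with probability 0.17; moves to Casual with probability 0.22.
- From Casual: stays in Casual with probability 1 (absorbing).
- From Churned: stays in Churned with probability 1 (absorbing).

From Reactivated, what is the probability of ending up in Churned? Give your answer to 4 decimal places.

0.5560

Let h(s) be the probability of absorption at Churned starting from transient state s. Then h(Churned) = 1 and h(Casual) = 0. By first-step analysis:
h(Reactivated) = 0.18·h(Reactivated) + 0.22·h(Dormant) + 0.15·h(Active) + 0.17·0 + 0.28·1
h(Dormant) = 0.17·h(Reactivated) + 0.25·h(Dormant) + 0.2·h(Active) + 0.19·0 + 0.19·1
h(Active) = 0.19·h(Reactivated) + 0.17·h(Dormant) + 0.3·h(Active) + 0.22·0 + 0.12·1
Solving: h(Reactivated) = 0.5560, h(Dormant) = 0.4975, h(Active) = 0.4432.
Starting from Reactivated, the probability is 0.5560.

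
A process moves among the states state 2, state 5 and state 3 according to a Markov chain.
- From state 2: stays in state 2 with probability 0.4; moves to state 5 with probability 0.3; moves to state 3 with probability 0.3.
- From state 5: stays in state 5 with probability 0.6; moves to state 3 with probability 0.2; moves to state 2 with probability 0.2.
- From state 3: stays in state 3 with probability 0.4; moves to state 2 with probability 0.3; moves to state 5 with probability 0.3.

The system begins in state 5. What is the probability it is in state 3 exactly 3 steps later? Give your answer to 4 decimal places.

Propagate the distribution vector 3 steps from state 5.
After 0 steps: (0.0000, 1.0000, 0.0000)
After 1 step: (0.2000, 0.6000, 0.2000)
After 2 steps: (0.2600, 0.4800, 0.2600)
After 3 steps: (0.2780, 0.4440, 0.2780)
P(in state 3 after 3 steps) = 0.2780

0.2780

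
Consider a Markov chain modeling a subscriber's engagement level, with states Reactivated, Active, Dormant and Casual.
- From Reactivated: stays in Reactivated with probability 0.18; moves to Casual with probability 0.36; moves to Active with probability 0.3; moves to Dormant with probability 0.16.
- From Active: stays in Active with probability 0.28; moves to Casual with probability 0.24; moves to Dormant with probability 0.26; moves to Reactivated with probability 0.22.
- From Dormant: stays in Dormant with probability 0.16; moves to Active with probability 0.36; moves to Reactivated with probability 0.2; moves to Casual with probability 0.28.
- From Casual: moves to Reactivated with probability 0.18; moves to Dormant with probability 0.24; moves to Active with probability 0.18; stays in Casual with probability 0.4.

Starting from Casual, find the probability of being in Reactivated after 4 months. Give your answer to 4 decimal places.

Propagate the distribution vector 4 months from Casual.
After 0 months: (0.0000, 0.0000, 0.0000, 1.0000)
After 1 month: (0.1800, 0.1800, 0.2400, 0.4000)
After 2 months: (0.1920, 0.2628, 0.2100, 0.3352)
After 3 months: (0.1947, 0.2671, 0.2131, 0.3251)
After 4 months: (0.1949, 0.2684, 0.2127, 0.3239)
P(in Reactivated after 4 months) = 0.1949

0.1949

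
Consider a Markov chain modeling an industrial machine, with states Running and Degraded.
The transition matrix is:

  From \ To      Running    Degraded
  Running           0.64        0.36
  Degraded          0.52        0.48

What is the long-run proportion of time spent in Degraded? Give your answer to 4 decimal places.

Let the stationary distribution be π with π = πP and π_1 + π_2 = 1.
π_1 = 0.64·π_1 + 0.52·π_2
Solving with the normalization constraint gives π = (0.5909, 0.4091).
So the stationary probability of Degraded is 0.4091.

0.4091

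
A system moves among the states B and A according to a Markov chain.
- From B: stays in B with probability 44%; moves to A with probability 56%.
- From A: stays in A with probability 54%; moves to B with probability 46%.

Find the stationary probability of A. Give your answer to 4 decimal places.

0.5490

Let the stationary distribution be π with π = πP and π_1 + π_2 = 1.
π_1 = 0.44·π_1 + 0.46·π_2
Solving with the normalization constraint gives π = (0.4510, 0.5490).
So the stationary probability of A is 0.5490.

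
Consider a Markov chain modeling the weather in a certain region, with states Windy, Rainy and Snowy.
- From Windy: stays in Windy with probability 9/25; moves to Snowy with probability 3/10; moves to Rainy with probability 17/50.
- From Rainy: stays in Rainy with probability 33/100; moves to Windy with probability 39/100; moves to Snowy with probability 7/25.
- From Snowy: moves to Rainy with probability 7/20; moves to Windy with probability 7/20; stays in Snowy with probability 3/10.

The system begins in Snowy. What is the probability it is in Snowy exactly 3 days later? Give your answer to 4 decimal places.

Propagate the distribution vector 3 days from Snowy.
After 0 days: (0.0000, 0.0000, 1.0000)
After 1 day: (0.3500, 0.3500, 0.3000)
After 2 days: (0.3675, 0.3395, 0.2930)
After 3 days: (0.3673, 0.3395, 0.2932)
P(in Snowy after 3 days) = 0.2932

0.2932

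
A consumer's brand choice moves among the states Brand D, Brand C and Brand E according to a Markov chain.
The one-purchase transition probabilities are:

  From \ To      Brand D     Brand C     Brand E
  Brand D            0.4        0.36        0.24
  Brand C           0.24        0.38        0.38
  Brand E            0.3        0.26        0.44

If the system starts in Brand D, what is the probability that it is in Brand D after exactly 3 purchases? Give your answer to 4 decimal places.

Propagate the distribution vector 3 purchases from Brand D.
After 0 purchases: (1.0000, 0.0000, 0.0000)
After 1 purchase: (0.4000, 0.3600, 0.2400)
After 2 purchases: (0.3184, 0.3432, 0.3384)
After 3 purchases: (0.3112, 0.3330, 0.3557)
P(in Brand D after 3 purchases) = 0.3112

0.3112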